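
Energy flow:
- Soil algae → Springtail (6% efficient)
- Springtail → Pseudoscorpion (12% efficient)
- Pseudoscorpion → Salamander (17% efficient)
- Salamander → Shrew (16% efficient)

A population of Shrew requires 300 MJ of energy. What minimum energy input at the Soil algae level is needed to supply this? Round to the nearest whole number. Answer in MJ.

1531863 MJ

Cumulative transfer efficiency: 0.06 × 0.12 × 0.17 × 0.16 = 0.00019584
Soil algae energy = 300 / 0.00019584 = 1531863 MJ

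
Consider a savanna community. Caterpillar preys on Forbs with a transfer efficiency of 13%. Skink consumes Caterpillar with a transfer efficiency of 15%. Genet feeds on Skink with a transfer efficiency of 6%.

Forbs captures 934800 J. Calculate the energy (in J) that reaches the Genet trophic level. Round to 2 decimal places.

Caterpillar: 934800 × 0.13 = 121524 J
Skink: 121524 × 0.15 = 18228.6 J
Genet: 18228.6 × 0.06 = 1093.716 J

1093.72 J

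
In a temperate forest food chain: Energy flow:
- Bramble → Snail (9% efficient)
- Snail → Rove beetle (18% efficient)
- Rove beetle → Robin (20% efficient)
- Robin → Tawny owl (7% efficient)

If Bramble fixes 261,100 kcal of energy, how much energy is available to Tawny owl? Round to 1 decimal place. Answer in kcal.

Snail: 261100 × 0.09 = 23499 kcal
Rove beetle: 23499 × 0.18 = 4229.82 kcal
Robin: 4229.82 × 0.2 = 845.964 kcal
Tawny owl: 845.964 × 0.07 = 59.21748 kcal

59.2 kcal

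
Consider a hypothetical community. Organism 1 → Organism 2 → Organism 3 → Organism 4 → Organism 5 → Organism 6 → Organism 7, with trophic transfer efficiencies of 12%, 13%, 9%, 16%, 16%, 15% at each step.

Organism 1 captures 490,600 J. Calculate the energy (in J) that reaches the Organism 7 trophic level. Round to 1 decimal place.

2.6 J

Organism 2: 490600 × 0.12 = 58872 J
Organism 3: 58872 × 0.13 = 7653.36 J
Organism 4: 7653.36 × 0.09 = 688.8024 J
Organism 5: 688.8024 × 0.16 = 110.208384 J
Organism 6: 110.208384 × 0.16 = 17.63334144 J
Organism 7: 17.63334144 × 0.15 = 2.645001216 J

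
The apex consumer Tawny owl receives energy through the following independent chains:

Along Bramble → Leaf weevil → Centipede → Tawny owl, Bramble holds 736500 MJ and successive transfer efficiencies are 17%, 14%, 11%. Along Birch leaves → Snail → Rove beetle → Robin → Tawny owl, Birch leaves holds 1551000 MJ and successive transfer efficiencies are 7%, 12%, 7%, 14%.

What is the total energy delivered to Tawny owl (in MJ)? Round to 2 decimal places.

Via Bramble: 736500 × 0.17 × 0.14 × 0.11 = 1928.157 MJ
Via Birch leaves: 1551000 × 0.07 × 0.12 × 0.07 × 0.14 = 127.67832 MJ
Total at Tawny owl: 1928.157 + 127.67832 = 2055.83532 MJ

2055.84 MJ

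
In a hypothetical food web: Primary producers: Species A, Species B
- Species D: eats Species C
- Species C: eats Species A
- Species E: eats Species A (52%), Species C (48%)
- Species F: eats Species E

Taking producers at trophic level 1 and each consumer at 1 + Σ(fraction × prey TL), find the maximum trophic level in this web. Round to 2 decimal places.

Species C: 1 + 1 = 2
Species D: 1 + 2 = 3
Species E: 1 + (0.52×1 + 0.48×2) = 2.48
Species F: 1 + 2.48 = 3.48

3.48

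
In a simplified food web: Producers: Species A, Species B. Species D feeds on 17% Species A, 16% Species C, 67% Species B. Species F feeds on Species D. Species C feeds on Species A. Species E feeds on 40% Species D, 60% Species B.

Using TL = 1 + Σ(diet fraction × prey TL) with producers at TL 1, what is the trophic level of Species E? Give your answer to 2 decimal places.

Species C: 1 + 1 = 2
Species D: 1 + (0.17×1 + 0.16×2 + 0.67×1) = 2.16
Species E: 1 + (0.4×2.16 + 0.6×1) = 2.464
Species F: 1 + 2.16 = 3.16

2.46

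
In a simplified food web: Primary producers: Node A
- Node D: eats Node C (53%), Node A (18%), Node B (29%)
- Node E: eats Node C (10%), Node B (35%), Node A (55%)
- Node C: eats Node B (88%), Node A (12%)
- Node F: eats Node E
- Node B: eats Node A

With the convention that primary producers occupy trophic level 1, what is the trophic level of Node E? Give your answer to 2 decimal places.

Node B: 1 + 1 = 2
Node C: 1 + (0.88×2 + 0.12×1) = 2.88
Node D: 1 + (0.53×2.88 + 0.18×1 + 0.29×2) = 3.2864
Node E: 1 + (0.1×2.88 + 0.35×2 + 0.55×1) = 2.538
Node F: 1 + 2.538 = 3.538

2.54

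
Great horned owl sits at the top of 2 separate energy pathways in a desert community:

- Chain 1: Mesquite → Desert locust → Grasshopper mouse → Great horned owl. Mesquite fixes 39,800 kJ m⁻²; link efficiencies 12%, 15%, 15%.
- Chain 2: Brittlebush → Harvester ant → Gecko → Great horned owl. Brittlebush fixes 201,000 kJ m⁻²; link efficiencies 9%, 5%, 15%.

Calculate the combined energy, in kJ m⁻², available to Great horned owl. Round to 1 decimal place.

243.1 kJ m⁻²

Chain 1: 39800 × 0.12 × 0.15 × 0.15 = 107.46 kJ m⁻²
Chain 2: 201000 × 0.09 × 0.05 × 0.15 = 135.675 kJ m⁻²
Total at Great horned owl: 107.46 + 135.675 = 243.135 kJ m⁻²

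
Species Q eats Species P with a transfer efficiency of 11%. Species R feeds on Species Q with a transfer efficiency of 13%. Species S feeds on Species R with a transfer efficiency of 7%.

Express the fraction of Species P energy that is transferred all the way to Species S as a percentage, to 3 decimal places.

0.100%

Product of link efficiencies: 0.11 × 0.13 × 0.07 = 0.001001
As a percentage: 0.001001 × 100 = 0.100%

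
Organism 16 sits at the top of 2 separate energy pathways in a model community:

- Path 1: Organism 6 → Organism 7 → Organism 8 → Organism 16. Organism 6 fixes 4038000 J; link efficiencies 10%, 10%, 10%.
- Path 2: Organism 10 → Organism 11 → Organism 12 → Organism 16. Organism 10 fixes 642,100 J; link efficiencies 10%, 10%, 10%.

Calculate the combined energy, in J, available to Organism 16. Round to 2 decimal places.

4680.10 J

Path 1: 4038000 × 0.1 × 0.1 × 0.1 = 4038 J
Path 2: 642100 × 0.1 × 0.1 × 0.1 = 642.1 J
Total at Organism 16: 4038 + 642.1 = 4680.1 J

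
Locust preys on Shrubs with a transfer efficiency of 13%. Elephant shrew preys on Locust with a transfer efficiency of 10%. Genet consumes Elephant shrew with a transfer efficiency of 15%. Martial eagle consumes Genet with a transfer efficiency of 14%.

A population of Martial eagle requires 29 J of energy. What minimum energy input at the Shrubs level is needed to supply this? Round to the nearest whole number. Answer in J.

Cumulative transfer efficiency: 0.13 × 0.1 × 0.15 × 0.14 = 0.000273
Shrubs energy = 29 / 0.000273 = 106227 J

106227 J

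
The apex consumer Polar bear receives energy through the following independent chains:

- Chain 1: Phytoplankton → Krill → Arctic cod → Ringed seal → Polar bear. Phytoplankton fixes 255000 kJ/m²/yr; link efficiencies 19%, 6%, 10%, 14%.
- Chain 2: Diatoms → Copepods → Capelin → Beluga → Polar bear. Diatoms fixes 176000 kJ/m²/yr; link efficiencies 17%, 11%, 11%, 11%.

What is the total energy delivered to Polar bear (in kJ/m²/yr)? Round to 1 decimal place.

Chain 1: 255000 × 0.19 × 0.06 × 0.1 × 0.14 = 40.698 kJ/m²/yr
Chain 2: 176000 × 0.17 × 0.11 × 0.11 × 0.11 = 39.82352 kJ/m²/yr
Total at Polar bear: 40.698 + 39.82352 = 80.52152 kJ/m²/yr

80.5 kJ/m²/yr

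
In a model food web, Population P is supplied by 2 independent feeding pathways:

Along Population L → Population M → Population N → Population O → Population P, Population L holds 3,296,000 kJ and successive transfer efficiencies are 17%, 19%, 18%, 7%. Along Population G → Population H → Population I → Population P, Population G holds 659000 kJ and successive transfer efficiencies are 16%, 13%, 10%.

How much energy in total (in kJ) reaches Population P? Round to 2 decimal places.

Via Population L: 3296000 × 0.17 × 0.19 × 0.18 × 0.07 = 1341.40608 kJ
Via Population G: 659000 × 0.16 × 0.13 × 0.1 = 1370.72 kJ
Total at Population P: 1341.40608 + 1370.72 = 2712.12608 kJ

2712.13 kJ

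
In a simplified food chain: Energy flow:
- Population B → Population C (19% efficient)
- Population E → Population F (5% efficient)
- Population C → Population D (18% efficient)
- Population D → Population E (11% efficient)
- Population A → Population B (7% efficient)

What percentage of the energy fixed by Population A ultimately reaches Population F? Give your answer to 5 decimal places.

Product of link efficiencies: 0.07 × 0.19 × 0.18 × 0.11 × 0.05 = 0.000013167
As a percentage: 0.000013167 × 100 = 0.00132%

0.00132%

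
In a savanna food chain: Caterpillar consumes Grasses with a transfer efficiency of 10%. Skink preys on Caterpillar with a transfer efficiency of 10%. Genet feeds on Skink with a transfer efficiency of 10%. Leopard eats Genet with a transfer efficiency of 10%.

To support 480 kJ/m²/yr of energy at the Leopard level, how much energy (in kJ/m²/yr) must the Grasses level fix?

Cumulative transfer efficiency: 0.1 × 0.1 × 0.1 × 0.1 = 0.0001
Grasses energy = 480 / 0.0001 = 4800000 kJ/m²/yr

4800000 kJ/m²/yr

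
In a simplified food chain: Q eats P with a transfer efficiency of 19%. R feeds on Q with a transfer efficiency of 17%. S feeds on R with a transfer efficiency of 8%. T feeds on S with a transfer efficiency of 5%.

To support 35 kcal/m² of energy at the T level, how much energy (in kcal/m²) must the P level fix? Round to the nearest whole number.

270898 kcal/m²

Cumulative transfer efficiency: 0.19 × 0.17 × 0.08 × 0.05 = 0.0001292
P energy = 35 / 0.0001292 = 270898 kcal/m²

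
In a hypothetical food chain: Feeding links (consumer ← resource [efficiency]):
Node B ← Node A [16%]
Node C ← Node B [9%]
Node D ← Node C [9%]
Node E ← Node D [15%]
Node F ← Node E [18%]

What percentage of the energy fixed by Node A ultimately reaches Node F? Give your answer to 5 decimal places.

0.00350%

Product of link efficiencies: 0.16 × 0.09 × 0.09 × 0.15 × 0.18 = 0.000034992
As a percentage: 0.000034992 × 100 = 0.00350%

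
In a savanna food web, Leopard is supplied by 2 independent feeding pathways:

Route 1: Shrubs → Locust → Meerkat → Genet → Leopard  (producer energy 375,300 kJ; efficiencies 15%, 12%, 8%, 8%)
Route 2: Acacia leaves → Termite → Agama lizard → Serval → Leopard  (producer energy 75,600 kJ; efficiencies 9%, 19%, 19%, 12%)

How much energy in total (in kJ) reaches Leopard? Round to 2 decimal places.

Route 1: 375300 × 0.15 × 0.12 × 0.08 × 0.08 = 43.23456 kJ
Route 2: 75600 × 0.09 × 0.19 × 0.19 × 0.12 = 29.474928 kJ
Total at Leopard: 43.23456 + 29.474928 = 72.709488 kJ

72.71 kJ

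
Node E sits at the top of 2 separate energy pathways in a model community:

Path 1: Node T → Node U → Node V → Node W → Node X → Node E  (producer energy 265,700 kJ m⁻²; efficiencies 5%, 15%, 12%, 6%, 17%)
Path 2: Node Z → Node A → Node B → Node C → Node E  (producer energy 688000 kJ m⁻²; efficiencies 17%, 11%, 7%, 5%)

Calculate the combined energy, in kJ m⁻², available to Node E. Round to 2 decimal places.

Path 1: 265700 × 0.05 × 0.15 × 0.12 × 0.06 × 0.17 = 2.439126 kJ m⁻²
Path 2: 688000 × 0.17 × 0.11 × 0.07 × 0.05 = 45.0296 kJ m⁻²
Total at Node E: 2.439126 + 45.0296 = 47.468726 kJ m⁻²

47.47 kJ m⁻²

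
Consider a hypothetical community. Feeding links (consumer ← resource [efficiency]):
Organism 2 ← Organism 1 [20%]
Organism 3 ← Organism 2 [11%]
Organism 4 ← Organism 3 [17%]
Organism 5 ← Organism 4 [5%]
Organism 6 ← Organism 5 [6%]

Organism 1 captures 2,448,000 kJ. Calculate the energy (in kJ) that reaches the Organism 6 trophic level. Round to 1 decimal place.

Organism 2: 2448000 × 0.2 = 489600 kJ
Organism 3: 489600 × 0.11 = 53856 kJ
Organism 4: 53856 × 0.17 = 9155.52 kJ
Organism 5: 9155.52 × 0.05 = 457.776 kJ
Organism 6: 457.776 × 0.06 = 27.46656 kJ

27.5 kJ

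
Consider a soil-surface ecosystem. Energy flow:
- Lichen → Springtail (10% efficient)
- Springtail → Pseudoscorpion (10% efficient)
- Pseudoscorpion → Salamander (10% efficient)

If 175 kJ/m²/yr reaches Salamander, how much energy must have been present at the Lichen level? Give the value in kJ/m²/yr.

175000 kJ/m²/yr

Cumulative transfer efficiency: 0.1 × 0.1 × 0.1 = 0.001
Lichen energy = 175 / 0.001 = 175000 kJ/m²/yr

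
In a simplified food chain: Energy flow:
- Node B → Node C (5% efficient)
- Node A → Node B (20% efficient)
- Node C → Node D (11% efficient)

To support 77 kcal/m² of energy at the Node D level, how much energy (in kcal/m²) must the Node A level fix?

Cumulative transfer efficiency: 0.2 × 0.05 × 0.11 = 0.0011
Node A energy = 77 / 0.0011 = 70000 kcal/m²

70000 kcal/m²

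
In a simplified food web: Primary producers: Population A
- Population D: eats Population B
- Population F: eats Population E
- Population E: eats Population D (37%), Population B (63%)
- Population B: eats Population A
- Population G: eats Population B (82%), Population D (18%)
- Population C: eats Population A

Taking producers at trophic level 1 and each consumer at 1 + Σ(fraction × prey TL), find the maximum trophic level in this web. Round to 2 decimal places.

Population B: 1 + 1 = 2
Population C: 1 + 1 = 2
Population D: 1 + 2 = 3
Population E: 1 + (0.37×3 + 0.63×2) = 3.37
Population F: 1 + 3.37 = 4.37
Population G: 1 + (0.82×2 + 0.18×3) = 3.18

4.37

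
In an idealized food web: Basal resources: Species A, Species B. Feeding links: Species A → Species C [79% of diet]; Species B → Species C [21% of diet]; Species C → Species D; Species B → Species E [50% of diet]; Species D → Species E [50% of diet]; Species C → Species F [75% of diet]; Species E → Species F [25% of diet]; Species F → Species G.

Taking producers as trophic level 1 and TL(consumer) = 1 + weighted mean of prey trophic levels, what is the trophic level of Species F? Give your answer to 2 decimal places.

3.25

Species C: 1 + (0.79×1 + 0.21×1) = 2
Species D: 1 + 2 = 3
Species E: 1 + (0.5×1 + 0.5×3) = 3
Species F: 1 + (0.75×2 + 0.25×3) = 3.25
Species G: 1 + 3.25 = 4.25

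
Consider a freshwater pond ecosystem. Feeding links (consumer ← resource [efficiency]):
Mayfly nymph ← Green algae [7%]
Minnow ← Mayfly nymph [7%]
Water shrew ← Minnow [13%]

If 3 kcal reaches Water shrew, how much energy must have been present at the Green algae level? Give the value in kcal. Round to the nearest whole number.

4710 kcal

Cumulative transfer efficiency: 0.07 × 0.07 × 0.13 = 0.000637
Green algae energy = 3 / 0.000637 = 4710 kcal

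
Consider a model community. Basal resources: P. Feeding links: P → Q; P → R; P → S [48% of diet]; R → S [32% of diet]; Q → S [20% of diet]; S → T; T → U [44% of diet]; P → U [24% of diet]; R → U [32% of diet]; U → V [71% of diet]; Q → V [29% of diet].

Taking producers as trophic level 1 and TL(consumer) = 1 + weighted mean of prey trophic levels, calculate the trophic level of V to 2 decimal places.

4.01

Q: 1 + 1 = 2
R: 1 + 1 = 2
S: 1 + (0.48×1 + 0.32×2 + 0.2×2) = 2.52
T: 1 + 2.52 = 3.52
U: 1 + (0.44×3.52 + 0.24×1 + 0.32×2) = 3.4288
V: 1 + (0.71×3.4288 + 0.29×2) = 4.014448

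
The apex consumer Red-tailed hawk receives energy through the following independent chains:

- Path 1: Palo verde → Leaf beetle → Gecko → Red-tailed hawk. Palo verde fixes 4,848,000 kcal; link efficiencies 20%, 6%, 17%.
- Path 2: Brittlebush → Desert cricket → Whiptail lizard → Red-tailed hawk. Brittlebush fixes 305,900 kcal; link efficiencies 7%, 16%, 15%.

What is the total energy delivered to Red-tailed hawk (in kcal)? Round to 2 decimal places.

Path 1: 4848000 × 0.2 × 0.06 × 0.17 = 9889.92 kcal
Path 2: 305900 × 0.07 × 0.16 × 0.15 = 513.912 kcal
Total at Red-tailed hawk: 9889.92 + 513.912 = 10403.832 kcal

10403.83 kcal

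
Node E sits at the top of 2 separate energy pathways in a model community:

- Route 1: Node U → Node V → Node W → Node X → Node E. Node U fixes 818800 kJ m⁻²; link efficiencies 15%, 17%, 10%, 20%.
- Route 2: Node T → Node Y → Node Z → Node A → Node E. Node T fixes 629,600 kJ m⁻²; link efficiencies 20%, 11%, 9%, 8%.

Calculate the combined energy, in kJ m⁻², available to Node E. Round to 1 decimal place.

517.3 kJ m⁻²

Route 1: 818800 × 0.15 × 0.17 × 0.1 × 0.2 = 417.588 kJ m⁻²
Route 2: 629600 × 0.2 × 0.11 × 0.09 × 0.08 = 99.72864 kJ m⁻²
Total at Node E: 417.588 + 99.72864 = 517.31664 kJ m⁻²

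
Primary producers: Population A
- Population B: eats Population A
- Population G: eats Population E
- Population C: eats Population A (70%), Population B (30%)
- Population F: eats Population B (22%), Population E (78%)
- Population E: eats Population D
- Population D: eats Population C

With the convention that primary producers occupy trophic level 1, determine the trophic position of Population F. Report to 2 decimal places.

Population B: 1 + 1 = 2
Population C: 1 + (0.7×1 + 0.3×2) = 2.3
Population D: 1 + 2.3 = 3.3
Population E: 1 + 3.3 = 4.3
Population F: 1 + (0.22×2 + 0.78×4.3) = 4.794
Population G: 1 + 4.3 = 5.3

4.79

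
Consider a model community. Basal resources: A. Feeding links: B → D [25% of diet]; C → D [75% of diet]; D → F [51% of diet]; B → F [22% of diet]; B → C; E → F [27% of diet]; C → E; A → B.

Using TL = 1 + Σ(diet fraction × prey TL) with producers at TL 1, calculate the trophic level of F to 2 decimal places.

B: 1 + 1 = 2
C: 1 + 2 = 3
D: 1 + (0.25×2 + 0.75×3) = 3.75
E: 1 + 3 = 4
F: 1 + (0.51×3.75 + 0.22×2 + 0.27×4) = 4.4325

4.43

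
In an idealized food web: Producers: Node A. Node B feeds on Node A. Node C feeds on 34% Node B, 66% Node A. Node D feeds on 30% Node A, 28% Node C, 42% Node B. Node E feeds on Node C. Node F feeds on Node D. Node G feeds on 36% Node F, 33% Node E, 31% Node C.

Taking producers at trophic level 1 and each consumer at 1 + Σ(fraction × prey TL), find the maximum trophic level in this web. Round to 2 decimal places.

4.19

Node B: 1 + 1 = 2
Node C: 1 + (0.34×2 + 0.66×1) = 2.34
Node D: 1 + (0.3×1 + 0.28×2.34 + 0.42×2) = 2.7952
Node E: 1 + 2.34 = 3.34
Node F: 1 + 2.7952 = 3.7952
Node G: 1 + (0.36×3.7952 + 0.33×3.34 + 0.31×2.34) = 4.193872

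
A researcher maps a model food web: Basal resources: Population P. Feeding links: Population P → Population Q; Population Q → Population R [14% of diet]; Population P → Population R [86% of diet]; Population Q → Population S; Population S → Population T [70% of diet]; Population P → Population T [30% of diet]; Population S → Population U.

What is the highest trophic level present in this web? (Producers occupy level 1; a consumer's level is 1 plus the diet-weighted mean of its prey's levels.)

Population Q: 1 + 1 = 2
Population R: 1 + (0.14×2 + 0.86×1) = 2.14
Population S: 1 + 2 = 3
Population T: 1 + (0.7×3 + 0.3×1) = 3.4
Population U: 1 + 3 = 4

4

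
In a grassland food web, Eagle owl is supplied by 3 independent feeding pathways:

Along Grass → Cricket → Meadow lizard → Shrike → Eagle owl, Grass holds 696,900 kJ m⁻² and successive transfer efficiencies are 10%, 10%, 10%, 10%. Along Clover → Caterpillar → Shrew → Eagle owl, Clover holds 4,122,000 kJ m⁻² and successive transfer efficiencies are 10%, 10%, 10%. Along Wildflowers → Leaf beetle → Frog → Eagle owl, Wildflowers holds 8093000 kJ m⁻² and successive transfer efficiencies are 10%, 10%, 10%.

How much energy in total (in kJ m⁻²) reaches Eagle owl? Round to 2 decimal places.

12284.69 kJ m⁻²

Via Grass: 696900 × 0.1 × 0.1 × 0.1 × 0.1 = 69.69 kJ m⁻²
Via Clover: 4122000 × 0.1 × 0.1 × 0.1 = 4122 kJ m⁻²
Via Wildflowers: 8093000 × 0.1 × 0.1 × 0.1 = 8093 kJ m⁻²
Total at Eagle owl: 69.69 + 4122 + 8093 = 12284.69 kJ m⁻²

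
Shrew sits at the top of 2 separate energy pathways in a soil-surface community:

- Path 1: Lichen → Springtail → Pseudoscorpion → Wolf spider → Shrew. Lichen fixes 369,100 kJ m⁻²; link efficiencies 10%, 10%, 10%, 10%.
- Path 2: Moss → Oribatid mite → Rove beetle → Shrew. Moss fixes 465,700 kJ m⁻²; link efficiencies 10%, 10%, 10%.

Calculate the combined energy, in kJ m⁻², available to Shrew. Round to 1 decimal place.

502.6 kJ m⁻²

Path 1: 369100 × 0.1 × 0.1 × 0.1 × 0.1 = 36.91 kJ m⁻²
Path 2: 465700 × 0.1 × 0.1 × 0.1 = 465.7 kJ m⁻²
Total at Shrew: 36.91 + 465.7 = 502.61 kJ m⁻²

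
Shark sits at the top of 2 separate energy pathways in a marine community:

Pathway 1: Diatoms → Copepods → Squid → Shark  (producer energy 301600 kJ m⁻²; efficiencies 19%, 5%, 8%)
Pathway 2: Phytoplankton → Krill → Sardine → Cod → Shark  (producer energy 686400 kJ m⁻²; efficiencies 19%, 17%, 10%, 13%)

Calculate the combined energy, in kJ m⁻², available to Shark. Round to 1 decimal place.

517.4 kJ m⁻²

Pathway 1: 301600 × 0.19 × 0.05 × 0.08 = 229.216 kJ m⁻²
Pathway 2: 686400 × 0.19 × 0.17 × 0.1 × 0.13 = 288.21936 kJ m⁻²
Total at Shark: 229.216 + 288.21936 = 517.43536 kJ m⁻²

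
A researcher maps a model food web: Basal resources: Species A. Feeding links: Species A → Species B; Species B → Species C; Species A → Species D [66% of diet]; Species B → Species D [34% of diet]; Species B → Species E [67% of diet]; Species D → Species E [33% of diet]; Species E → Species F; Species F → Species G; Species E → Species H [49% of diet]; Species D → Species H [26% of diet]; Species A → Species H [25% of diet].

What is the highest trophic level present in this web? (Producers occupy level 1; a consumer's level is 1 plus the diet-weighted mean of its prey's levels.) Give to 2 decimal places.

5.11

Species B: 1 + 1 = 2
Species C: 1 + 2 = 3
Species D: 1 + (0.66×1 + 0.34×2) = 2.34
Species E: 1 + (0.67×2 + 0.33×2.34) = 3.1122
Species F: 1 + 3.1122 = 4.1122
Species G: 1 + 4.1122 = 5.1122
Species H: 1 + (0.49×3.1122 + 0.26×2.34 + 0.25×1) = 3.383378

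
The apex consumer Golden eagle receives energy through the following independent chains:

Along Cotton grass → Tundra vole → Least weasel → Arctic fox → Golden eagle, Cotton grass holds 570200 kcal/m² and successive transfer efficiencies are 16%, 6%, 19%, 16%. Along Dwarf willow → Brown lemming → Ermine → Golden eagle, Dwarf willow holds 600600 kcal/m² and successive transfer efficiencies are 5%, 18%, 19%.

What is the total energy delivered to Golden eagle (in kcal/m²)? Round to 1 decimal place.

1193.4 kcal/m²

Via Cotton grass: 570200 × 0.16 × 0.06 × 0.19 × 0.16 = 166.407168 kcal/m²
Via Dwarf willow: 600600 × 0.05 × 0.18 × 0.19 = 1027.026 kcal/m²
Total at Golden eagle: 166.407168 + 1027.026 = 1193.433168 kcal/m²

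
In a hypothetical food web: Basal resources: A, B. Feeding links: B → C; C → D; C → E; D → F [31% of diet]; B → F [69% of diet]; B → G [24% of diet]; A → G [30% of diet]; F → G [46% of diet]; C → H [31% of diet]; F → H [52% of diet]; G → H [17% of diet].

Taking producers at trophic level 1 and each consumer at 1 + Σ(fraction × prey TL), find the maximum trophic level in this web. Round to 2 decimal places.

C: 1 + 1 = 2
D: 1 + 2 = 3
E: 1 + 2 = 3
F: 1 + (0.31×3 + 0.69×1) = 2.62
G: 1 + (0.24×1 + 0.3×1 + 0.46×2.62) = 2.7452
H: 1 + (0.31×2 + 0.52×2.62 + 0.17×2.7452) = 3.449084

3.45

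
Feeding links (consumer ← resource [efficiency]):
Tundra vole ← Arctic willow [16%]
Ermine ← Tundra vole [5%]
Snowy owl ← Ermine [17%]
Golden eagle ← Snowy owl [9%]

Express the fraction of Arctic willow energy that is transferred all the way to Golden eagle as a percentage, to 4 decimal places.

0.0122%

Product of link efficiencies: 0.16 × 0.05 × 0.17 × 0.09 = 0.0001224
As a percentage: 0.0001224 × 100 = 0.0122%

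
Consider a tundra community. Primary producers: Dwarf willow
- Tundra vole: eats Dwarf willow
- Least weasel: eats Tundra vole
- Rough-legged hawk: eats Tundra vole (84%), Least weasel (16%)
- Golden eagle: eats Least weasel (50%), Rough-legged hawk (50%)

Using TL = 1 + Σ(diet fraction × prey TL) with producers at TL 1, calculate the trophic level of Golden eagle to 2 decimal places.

Tundra vole: 1 + 1 = 2
Least weasel: 1 + 2 = 3
Rough-legged hawk: 1 + (0.84×2 + 0.16×3) = 3.16
Golden eagle: 1 + (0.5×3 + 0.5×3.16) = 4.08

4.08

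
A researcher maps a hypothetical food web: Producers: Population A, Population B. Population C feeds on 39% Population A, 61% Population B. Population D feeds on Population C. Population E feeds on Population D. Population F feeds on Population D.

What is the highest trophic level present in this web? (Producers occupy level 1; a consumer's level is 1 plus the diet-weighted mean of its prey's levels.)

Population C: 1 + (0.39×1 + 0.61×1) = 2
Population D: 1 + 2 = 3
Population E: 1 + 3 = 4
Population F: 1 + 3 = 4

4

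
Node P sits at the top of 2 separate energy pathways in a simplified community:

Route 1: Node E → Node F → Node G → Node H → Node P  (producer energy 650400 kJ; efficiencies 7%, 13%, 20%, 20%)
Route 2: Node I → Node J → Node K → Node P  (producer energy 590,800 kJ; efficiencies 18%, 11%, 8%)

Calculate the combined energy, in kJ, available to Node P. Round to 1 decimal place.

Route 1: 650400 × 0.07 × 0.13 × 0.2 × 0.2 = 236.7456 kJ
Route 2: 590800 × 0.18 × 0.11 × 0.08 = 935.8272 kJ
Total at Node P: 236.7456 + 935.8272 = 1172.5728 kJ

1172.6 kJ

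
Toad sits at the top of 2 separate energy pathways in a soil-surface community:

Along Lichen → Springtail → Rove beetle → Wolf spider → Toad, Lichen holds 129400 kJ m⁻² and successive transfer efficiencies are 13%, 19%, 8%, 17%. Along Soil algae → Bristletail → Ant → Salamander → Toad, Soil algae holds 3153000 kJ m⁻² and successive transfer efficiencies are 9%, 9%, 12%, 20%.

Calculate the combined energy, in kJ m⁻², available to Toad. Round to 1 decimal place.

Via Lichen: 129400 × 0.13 × 0.19 × 0.08 × 0.17 = 43.468048 kJ m⁻²
Via Soil algae: 3153000 × 0.09 × 0.09 × 0.12 × 0.2 = 612.9432 kJ m⁻²
Total at Toad: 43.468048 + 612.9432 = 656.411248 kJ m⁻²

656.4 kJ m⁻²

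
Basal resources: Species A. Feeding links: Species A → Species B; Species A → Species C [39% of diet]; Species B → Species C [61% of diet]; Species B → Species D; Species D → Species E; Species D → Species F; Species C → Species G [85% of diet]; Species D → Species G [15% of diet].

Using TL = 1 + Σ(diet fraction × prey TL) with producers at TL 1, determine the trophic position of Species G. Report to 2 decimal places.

Species B: 1 + 1 = 2
Species C: 1 + (0.39×1 + 0.61×2) = 2.61
Species D: 1 + 2 = 3
Species E: 1 + 3 = 4
Species F: 1 + 3 = 4
Species G: 1 + (0.85×2.61 + 0.15×3) = 3.6685

3.67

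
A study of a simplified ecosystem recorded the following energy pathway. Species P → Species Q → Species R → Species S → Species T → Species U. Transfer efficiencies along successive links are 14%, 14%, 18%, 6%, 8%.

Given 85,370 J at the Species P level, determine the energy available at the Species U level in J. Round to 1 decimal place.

Species Q: 85370 × 0.14 = 11951.8 J
Species R: 11951.8 × 0.14 = 1673.252 J
Species S: 1673.252 × 0.18 = 301.18536 J
Species T: 301.18536 × 0.06 = 18.0711216 J
Species U: 18.0711216 × 0.08 = 1.445689728 J

1.4 J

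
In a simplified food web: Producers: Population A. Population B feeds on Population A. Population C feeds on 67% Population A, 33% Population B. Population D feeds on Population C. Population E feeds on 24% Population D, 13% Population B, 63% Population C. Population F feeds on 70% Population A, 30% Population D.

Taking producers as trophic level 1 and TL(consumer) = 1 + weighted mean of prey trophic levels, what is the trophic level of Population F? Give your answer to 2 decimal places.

2.70

Population B: 1 + 1 = 2
Population C: 1 + (0.67×1 + 0.33×2) = 2.33
Population D: 1 + 2.33 = 3.33
Population E: 1 + (0.24×3.33 + 0.13×2 + 0.63×2.33) = 3.5271
Population F: 1 + (0.7×1 + 0.3×3.33) = 2.699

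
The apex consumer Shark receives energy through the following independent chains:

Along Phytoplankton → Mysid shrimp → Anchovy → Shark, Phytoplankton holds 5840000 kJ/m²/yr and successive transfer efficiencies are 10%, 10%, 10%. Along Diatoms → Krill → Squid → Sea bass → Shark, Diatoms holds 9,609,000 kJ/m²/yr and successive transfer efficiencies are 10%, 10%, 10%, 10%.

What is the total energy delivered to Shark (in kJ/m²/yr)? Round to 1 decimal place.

Via Phytoplankton: 5840000 × 0.1 × 0.1 × 0.1 = 5840 kJ/m²/yr
Via Diatoms: 9609000 × 0.1 × 0.1 × 0.1 × 0.1 = 960.9 kJ/m²/yr
Total at Shark: 5840 + 960.9 = 6800.9 kJ/m²/yr

6800.9 kJ/m²/yr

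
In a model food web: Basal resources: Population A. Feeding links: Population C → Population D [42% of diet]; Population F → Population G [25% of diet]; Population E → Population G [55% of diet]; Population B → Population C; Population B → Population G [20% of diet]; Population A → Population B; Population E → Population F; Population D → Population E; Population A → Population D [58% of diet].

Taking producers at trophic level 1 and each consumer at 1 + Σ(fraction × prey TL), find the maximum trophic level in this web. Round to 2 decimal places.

Population B: 1 + 1 = 2
Population C: 1 + 2 = 3
Population D: 1 + (0.42×3 + 0.58×1) = 2.84
Population E: 1 + 2.84 = 3.84
Population F: 1 + 3.84 = 4.84
Population G: 1 + (0.25×4.84 + 0.55×3.84 + 0.2×2) = 4.722

4.84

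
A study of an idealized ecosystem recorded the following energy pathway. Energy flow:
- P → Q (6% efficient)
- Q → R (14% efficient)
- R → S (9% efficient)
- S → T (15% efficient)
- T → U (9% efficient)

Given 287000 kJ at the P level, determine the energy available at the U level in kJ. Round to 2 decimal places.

Q: 287000 × 0.06 = 17220 kJ
R: 17220 × 0.14 = 2410.8 kJ
S: 2410.8 × 0.09 = 216.972 kJ
T: 216.972 × 0.15 = 32.5458 kJ
U: 32.5458 × 0.09 = 2.929122 kJ

2.93 kJ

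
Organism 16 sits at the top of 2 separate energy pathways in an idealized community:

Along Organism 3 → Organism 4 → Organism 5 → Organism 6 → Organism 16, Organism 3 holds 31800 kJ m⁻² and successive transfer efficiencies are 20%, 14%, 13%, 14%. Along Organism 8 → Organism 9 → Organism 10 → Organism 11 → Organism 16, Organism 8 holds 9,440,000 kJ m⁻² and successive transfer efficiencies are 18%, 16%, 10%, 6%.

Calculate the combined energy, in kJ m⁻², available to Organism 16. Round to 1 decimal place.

Via Organism 3: 31800 × 0.2 × 0.14 × 0.13 × 0.14 = 16.20528 kJ m⁻²
Via Organism 8: 9440000 × 0.18 × 0.16 × 0.1 × 0.06 = 1631.232 kJ m⁻²
Total at Organism 16: 16.20528 + 1631.232 = 1647.43728 kJ m⁻²

1647.4 kJ m⁻²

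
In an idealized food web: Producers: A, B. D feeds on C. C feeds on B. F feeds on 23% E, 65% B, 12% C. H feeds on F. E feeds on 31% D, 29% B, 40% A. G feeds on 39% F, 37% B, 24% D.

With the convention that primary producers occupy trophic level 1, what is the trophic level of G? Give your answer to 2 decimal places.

C: 1 + 1 = 2
D: 1 + 2 = 3
E: 1 + (0.31×3 + 0.29×1 + 0.4×1) = 2.62
F: 1 + (0.23×2.62 + 0.65×1 + 0.12×2) = 2.4926
G: 1 + (0.39×2.4926 + 0.37×1 + 0.24×3) = 3.062114
H: 1 + 2.4926 = 3.4926

3.06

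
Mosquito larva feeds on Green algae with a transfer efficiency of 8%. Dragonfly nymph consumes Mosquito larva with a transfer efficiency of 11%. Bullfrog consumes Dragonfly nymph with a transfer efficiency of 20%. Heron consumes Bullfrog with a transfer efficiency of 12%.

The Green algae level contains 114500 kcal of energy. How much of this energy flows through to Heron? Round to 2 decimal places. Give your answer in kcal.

24.18 kcal

Mosquito larva: 114500 × 0.08 = 9160 kcal
Dragonfly nymph: 9160 × 0.11 = 1007.6 kcal
Bullfrog: 1007.6 × 0.2 = 201.52 kcal
Heron: 201.52 × 0.12 = 24.1824 kcal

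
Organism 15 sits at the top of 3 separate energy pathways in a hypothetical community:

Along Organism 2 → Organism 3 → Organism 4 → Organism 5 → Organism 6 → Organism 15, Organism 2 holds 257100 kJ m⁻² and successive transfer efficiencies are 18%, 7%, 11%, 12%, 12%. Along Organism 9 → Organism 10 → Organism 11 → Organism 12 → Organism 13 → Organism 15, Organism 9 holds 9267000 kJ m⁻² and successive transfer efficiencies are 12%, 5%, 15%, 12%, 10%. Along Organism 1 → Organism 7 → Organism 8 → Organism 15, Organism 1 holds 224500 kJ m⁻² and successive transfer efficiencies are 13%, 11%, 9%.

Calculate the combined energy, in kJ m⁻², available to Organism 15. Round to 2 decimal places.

Via Organism 2: 257100 × 0.18 × 0.07 × 0.11 × 0.12 × 0.12 = 5.13130464 kJ m⁻²
Via Organism 9: 9267000 × 0.12 × 0.05 × 0.15 × 0.12 × 0.1 = 100.0836 kJ m⁻²
Via Organism 1: 224500 × 0.13 × 0.11 × 0.09 = 288.9315 kJ m⁻²
Total at Organism 15: 5.13130464 + 100.0836 + 288.9315 = 394.14640464 kJ m⁻²

394.15 kJ m⁻²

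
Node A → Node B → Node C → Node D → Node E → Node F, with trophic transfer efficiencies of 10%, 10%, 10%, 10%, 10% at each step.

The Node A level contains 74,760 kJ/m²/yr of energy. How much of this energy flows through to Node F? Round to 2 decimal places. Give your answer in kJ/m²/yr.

0.75 kJ/m²/yr

Node B: 74760 × 0.1 = 7476 kJ/m²/yr
Node C: 7476 × 0.1 = 747.6 kJ/m²/yr
Node D: 747.6 × 0.1 = 74.76 kJ/m²/yr
Node E: 74.76 × 0.1 = 7.476 kJ/m²/yr
Node F: 7.476 × 0.1 = 0.7476 kJ/m²/yr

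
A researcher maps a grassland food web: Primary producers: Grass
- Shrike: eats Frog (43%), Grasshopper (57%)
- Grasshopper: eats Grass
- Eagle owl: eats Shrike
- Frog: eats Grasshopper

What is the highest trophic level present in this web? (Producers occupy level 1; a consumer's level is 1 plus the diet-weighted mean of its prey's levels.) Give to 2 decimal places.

4.43

Grasshopper: 1 + 1 = 2
Frog: 1 + 2 = 3
Shrike: 1 + (0.43×3 + 0.57×2) = 3.43
Eagle owl: 1 + 3.43 = 4.43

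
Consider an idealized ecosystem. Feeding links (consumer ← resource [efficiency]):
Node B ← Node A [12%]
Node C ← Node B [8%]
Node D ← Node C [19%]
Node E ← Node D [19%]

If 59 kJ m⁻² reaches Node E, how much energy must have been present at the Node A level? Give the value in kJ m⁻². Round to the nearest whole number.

170245 kJ m⁻²

Cumulative transfer efficiency: 0.12 × 0.08 × 0.19 × 0.19 = 0.00034656
Node A energy = 59 / 0.00034656 = 170245 kJ m⁻²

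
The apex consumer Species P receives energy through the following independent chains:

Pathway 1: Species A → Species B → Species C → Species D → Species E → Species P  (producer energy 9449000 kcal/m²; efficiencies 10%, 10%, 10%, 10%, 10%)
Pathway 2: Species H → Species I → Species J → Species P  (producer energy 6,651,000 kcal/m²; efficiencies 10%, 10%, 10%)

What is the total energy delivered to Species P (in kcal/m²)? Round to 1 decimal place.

Pathway 1: 9449000 × 0.1 × 0.1 × 0.1 × 0.1 × 0.1 = 94.49 kcal/m²
Pathway 2: 6651000 × 0.1 × 0.1 × 0.1 = 6651 kcal/m²
Total at Species P: 94.49 + 6651 = 6745.49 kcal/m²

6745.5 kcal/m²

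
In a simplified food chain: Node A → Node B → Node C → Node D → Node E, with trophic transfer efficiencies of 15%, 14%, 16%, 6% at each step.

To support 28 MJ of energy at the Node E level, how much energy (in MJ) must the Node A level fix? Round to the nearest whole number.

138889 MJ

Cumulative transfer efficiency: 0.15 × 0.14 × 0.16 × 0.06 = 0.0002016
Node A energy = 28 / 0.0002016 = 138889 MJ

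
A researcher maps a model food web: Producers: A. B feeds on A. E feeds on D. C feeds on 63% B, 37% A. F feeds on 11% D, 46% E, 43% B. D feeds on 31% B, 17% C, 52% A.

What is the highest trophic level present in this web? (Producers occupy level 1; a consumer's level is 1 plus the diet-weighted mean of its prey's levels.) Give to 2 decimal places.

3.79

B: 1 + 1 = 2
C: 1 + (0.63×2 + 0.37×1) = 2.63
D: 1 + (0.31×2 + 0.17×2.63 + 0.52×1) = 2.5871
E: 1 + 2.5871 = 3.5871
F: 1 + (0.11×2.5871 + 0.46×3.5871 + 0.43×2) = 3.794647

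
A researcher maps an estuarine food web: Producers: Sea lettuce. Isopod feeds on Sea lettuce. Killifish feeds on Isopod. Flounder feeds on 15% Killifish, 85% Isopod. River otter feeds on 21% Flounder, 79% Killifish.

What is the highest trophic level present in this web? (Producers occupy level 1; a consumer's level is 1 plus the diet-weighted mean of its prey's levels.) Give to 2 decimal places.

Isopod: 1 + 1 = 2
Killifish: 1 + 2 = 3
Flounder: 1 + (0.15×3 + 0.85×2) = 3.15
River otter: 1 + (0.21×3.15 + 0.79×3) = 4.0315

4.03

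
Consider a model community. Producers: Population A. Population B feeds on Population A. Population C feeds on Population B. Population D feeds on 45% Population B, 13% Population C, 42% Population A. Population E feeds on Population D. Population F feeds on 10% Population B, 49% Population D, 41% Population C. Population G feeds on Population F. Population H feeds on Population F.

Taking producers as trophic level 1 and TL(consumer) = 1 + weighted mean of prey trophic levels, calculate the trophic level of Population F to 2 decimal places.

3.76

Population B: 1 + 1 = 2
Population C: 1 + 2 = 3
Population D: 1 + (0.45×2 + 0.13×3 + 0.42×1) = 2.71
Population E: 1 + 2.71 = 3.71
Population F: 1 + (0.1×2 + 0.49×2.71 + 0.41×3) = 3.7579
Population G: 1 + 3.7579 = 4.7579
Population H: 1 + 3.7579 = 4.7579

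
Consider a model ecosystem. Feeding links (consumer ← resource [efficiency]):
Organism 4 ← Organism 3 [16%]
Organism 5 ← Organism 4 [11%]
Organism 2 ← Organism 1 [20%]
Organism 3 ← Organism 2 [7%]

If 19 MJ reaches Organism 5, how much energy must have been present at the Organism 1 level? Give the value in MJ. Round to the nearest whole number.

Cumulative transfer efficiency: 0.2 × 0.07 × 0.16 × 0.11 = 0.0002464
Organism 1 energy = 19 / 0.0002464 = 77110 MJ

77110 MJ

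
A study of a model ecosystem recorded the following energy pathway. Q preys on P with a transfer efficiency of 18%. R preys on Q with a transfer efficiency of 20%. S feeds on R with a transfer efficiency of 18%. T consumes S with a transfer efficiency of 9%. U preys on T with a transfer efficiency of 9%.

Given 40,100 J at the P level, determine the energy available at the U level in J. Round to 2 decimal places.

2.10 J

Q: 40100 × 0.18 = 7218 J
R: 7218 × 0.2 = 1443.6 J
S: 1443.6 × 0.18 = 259.848 J
T: 259.848 × 0.09 = 23.38632 J
U: 23.38632 × 0.09 = 2.1047688 J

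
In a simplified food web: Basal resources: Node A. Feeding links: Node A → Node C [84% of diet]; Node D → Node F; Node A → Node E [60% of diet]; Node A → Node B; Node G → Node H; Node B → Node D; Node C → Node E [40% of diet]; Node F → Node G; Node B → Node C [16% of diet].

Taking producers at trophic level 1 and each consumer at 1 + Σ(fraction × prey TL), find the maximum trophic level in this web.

Node B: 1 + 1 = 2
Node C: 1 + (0.84×1 + 0.16×2) = 2.16
Node D: 1 + 2 = 3
Node E: 1 + (0.6×1 + 0.4×2.16) = 2.464
Node F: 1 + 3 = 4
Node G: 1 + 4 = 5
Node H: 1 + 5 = 6

6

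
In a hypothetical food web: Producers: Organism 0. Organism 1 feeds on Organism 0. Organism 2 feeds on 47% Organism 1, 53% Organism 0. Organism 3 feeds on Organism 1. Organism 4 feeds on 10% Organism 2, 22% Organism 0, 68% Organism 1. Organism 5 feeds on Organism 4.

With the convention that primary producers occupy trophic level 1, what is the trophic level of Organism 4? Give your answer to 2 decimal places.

2.83

Organism 1: 1 + 1 = 2
Organism 2: 1 + (0.47×2 + 0.53×1) = 2.47
Organism 3: 1 + 2 = 3
Organism 4: 1 + (0.1×2.47 + 0.22×1 + 0.68×2) = 2.827
Organism 5: 1 + 2.827 = 3.827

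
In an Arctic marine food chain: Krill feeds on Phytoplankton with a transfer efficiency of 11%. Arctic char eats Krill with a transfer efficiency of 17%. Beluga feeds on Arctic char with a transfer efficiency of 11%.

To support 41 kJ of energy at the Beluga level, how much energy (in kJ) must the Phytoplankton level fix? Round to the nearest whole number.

19932 kJ

Cumulative transfer efficiency: 0.11 × 0.17 × 0.11 = 0.002057
Phytoplankton energy = 41 / 0.002057 = 19932 kJ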